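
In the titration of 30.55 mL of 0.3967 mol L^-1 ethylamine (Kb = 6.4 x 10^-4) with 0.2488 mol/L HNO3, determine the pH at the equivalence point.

5.81

n(C2H5NH2) = 0.3967 x 0.03055 = 0.01212 mol; V(HNO3) at equivalence = 0.01212/0.2488 = 0.04871 L.
At equivalence the base is fully converted to C2H5NH3+; total volume = 0.07926 L, so [C2H5NH3+] = 0.01212/0.07926 = 0.1529 M.
Ka(C2H5NH3+) = Kw/Kb = 1.0e-14 / 6.4 x 10^-4 = 1.56e-11.
[H^+] = sqrt(Ka x [C2H5NH3+]) = sqrt(1.56e-11 x 0.1529) = 1.55e-6 M.
pH = -log(1.55e-6) = 5.81.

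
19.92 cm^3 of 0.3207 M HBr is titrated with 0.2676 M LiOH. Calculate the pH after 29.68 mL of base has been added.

n(acid) = 0.3207 x 0.01992 = 0.006388 mol; n(LiOH) added = 0.2676 x 0.02968 = 0.007942 mol.
Base is in excess by 0.007942 - 0.006388 = 0.001554 mol in a total volume of 0.04960 L.
[OH^-] = 0.001554/0.04960 = 0.03133 M, so pOH = 1.50 and pH = 14.00 - 1.50 = 12.50.

12.50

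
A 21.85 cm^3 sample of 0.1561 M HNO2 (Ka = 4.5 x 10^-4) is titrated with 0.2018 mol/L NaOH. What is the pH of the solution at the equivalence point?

8.15

n(HNO2) = 0.1561 x 0.02185 = 0.003411 mol; V(NaOH) at equivalence = 0.003411/0.2018 = 0.01690 L.
At equivalence all the acid is converted to NO2-; total volume = 0.02185 + 0.01690 = 0.03875 L, so [NO2-] = 0.003411/0.03875 = 0.08802 M.
Kb = Kw/Ka = 1.0e-14 / 4.5 x 10^-4 = 2.22e-11.
[OH^-] = sqrt(Kb x [NO2-]) = sqrt(2.22e-11 x 0.08802) = 1.40e-6 M.
pOH = 5.85, so pH = 14.00 - 5.85 = 8.15.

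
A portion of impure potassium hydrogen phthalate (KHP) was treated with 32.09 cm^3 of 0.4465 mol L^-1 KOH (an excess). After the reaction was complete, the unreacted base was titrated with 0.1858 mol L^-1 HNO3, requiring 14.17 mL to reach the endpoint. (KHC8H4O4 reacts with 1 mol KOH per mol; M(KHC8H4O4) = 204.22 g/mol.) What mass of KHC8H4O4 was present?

2.39 g

Total n(KOH) added = 0.4465 x 0.03209 = 0.01433 mol.
n(HNO3) used = 0.1858 x 0.01417 = 0.002633 mol, which equals the excess n(KOH).
So n(KOH) consumed by the sample = 0.01433 - 0.002633 = 0.01170 mol.
n(KHC8H4O4) = 0.01170 / 1 = 0.01170 mol.
mass = 0.01170 mol x 204.22 g/mol = 2.39 g.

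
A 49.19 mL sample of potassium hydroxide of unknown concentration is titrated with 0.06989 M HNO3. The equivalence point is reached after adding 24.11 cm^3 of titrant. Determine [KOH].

0.0343 M

n(HNO3) delivered = 0.06989 x 0.02411 = 0.001685 mol.
For a 1:1 reaction, n(KOH) = 0.001685 mol.
[KOH] = 0.001685 mol / 0.04919 L = 0.0343 M.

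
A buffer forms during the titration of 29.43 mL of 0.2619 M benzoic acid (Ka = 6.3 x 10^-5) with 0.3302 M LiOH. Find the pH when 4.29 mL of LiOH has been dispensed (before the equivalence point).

Initial n(C6H5COOH) = 0.2619 x 0.02943 = 0.007708 mol.
n(LiOH) added = 0.3302 x 0.004290 = 0.001417 mol, converting that many moles of C6H5COOH to C6H5COO-.
Remaining n(C6H5COOH) = 0.006291 mol; n(C6H5COO-) = 0.001417 mol.
By Henderson-Hasselbalch, pH = pKa + log([A^-]/[HA]) = 4.20 + log(0.001417/0.006291) = 4.20 + (-0.65) = 3.55.

3.55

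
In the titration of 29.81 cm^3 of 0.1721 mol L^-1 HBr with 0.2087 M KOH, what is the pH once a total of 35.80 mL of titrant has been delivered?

12.55

n(acid) = 0.1721 x 0.02981 = 0.005130 mol; n(KOH) added = 0.2087 x 0.03580 = 0.007471 mol.
Base is in excess by 0.007471 - 0.005130 = 0.002341 mol in a total volume of 0.06561 L.
[OH^-] = 0.002341/0.06561 = 0.03568 M, so pOH = 1.45 and pH = 14.00 - 1.45 = 12.55.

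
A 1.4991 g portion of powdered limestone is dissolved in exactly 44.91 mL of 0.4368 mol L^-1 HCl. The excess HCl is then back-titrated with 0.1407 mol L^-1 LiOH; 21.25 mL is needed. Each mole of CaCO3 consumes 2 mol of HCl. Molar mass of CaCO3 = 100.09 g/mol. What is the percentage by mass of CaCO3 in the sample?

55.5%

Total n(HCl) added = 0.4368 x 0.04491 = 0.01962 mol.
n(LiOH) used = 0.1407 x 0.02125 = 0.002990 mol, which equals the excess n(HCl).
So n(HCl) consumed by the sample = 0.01962 - 0.002990 = 0.01663 mol.
n(CaCO3) = 0.01663 / 2 = 0.008313 mol.
mass CaCO3 = 0.008313 x 100.09 = 0.8321 g, so %CaCO3 = 0.8321/1.4991 x 100 = 55.5%.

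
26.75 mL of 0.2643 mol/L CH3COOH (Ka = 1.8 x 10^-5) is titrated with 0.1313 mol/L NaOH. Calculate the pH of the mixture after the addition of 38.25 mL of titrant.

Initial n(CH3COOH) = 0.2643 x 0.02675 = 0.007070 mol.
n(NaOH) added = 0.1313 x 0.03825 = 0.005022 mol, converting that many moles of CH3COOH to CH3COO-.
Remaining n(CH3COOH) = 0.002048 mol; n(CH3COO-) = 0.005022 mol.
By Henderson-Hasselbalch, pH = pKa + log([A^-]/[HA]) = 4.74 + log(0.005022/0.002048) = 4.74 + (+0.39) = 5.13.

5.13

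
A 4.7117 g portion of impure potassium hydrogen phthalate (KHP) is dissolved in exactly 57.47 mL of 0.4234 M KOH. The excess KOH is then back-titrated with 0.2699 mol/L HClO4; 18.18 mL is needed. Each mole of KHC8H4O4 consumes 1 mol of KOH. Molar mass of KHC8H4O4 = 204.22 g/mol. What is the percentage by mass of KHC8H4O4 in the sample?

Total n(KOH) added = 0.4234 x 0.05747 = 0.02433 mol.
n(HClO4) used = 0.2699 x 0.01818 = 0.004907 mol, which equals the excess n(KOH).
So n(KOH) consumed by the sample = 0.02433 - 0.004907 = 0.01943 mol.
n(KHC8H4O4) = 0.01943 / 1 = 0.01943 mol.
mass KHC8H4O4 = 0.01943 x 204.22 = 3.967 g, so %KHC8H4O4 = 3.967/4.7117 x 100 = 84.2%.

84.2%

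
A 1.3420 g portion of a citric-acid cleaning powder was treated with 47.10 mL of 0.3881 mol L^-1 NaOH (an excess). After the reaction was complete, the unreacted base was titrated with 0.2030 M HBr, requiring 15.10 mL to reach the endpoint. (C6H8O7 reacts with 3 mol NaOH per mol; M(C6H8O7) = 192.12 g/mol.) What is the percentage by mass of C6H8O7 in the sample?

Total n(NaOH) added = 0.3881 x 0.04710 = 0.01828 mol.
n(HBr) used = 0.2030 x 0.01510 = 0.003065 mol, which equals the excess n(NaOH).
So n(NaOH) consumed by the sample = 0.01828 - 0.003065 = 0.01521 mol.
n(C6H8O7) = 0.01521 / 3 = 0.005071 mol.
mass C6H8O7 = 0.005071 x 192.12 = 0.9743 g, so %C6H8O7 = 0.9743/1.3420 x 100 = 72.6%.

72.6%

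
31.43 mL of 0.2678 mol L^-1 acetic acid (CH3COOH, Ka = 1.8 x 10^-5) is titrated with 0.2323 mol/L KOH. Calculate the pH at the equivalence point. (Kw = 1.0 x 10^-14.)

n(CH3COOH) = 0.2678 x 0.03143 = 0.008417 mol; V(KOH) at equivalence = 0.008417/0.2323 = 0.03623 L.
At equivalence all the acid is converted to CH3COO-; total volume = 0.03143 + 0.03623 = 0.06766 L, so [CH3COO-] = 0.008417/0.06766 = 0.1244 M.
Kb = Kw/Ka = 1.0e-14 / 1.8 x 10^-5 = 5.56e-10.
[OH^-] = sqrt(Kb x [CH3COO-]) = sqrt(5.56e-10 x 0.1244) = 8.31e-6 M.
pOH = 5.08, so pH = 14.00 - 5.08 = 8.92.

8.92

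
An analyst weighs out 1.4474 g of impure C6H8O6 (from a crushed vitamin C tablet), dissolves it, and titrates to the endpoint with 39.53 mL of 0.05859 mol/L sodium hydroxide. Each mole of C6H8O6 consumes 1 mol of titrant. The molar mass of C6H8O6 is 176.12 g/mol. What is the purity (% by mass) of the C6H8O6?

n(NaOH) = 0.05859 x 0.03953 = 0.002316 mol.
n(C6H8O6) = 0.002316 / 1 = 0.002316 mol.
mass of C6H8O6 = 0.002316 x 176.12 = 0.4079 g.
% purity = 0.4079 / 1.4474 x 100 = 28.2%.

28.2%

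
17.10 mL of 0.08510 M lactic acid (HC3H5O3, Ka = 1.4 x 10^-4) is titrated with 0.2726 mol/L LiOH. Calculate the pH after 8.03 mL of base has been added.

12.47

n(acid) = 0.08510 x 0.01710 = 0.001455 mol; n(LiOH) added = 0.2726 x 0.008030 = 0.002189 mol.
Base is in excess by 0.002189 - 0.001455 = 0.0007338 mol in a total volume of 0.02513 L.
[OH^-] = 0.0007338/0.02513 = 0.02920 M, so pOH = 1.53 and pH = 14.00 - 1.53 = 12.47.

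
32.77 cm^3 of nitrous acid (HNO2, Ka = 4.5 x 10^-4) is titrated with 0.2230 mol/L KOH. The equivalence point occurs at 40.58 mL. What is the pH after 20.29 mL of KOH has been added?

3.35

20.29 mL is exactly half the equivalence volume (40.58/2), i.e. the half-equivalence point.
There, n(HA) = n(A^-), so pH = pKa = -log(4.5 x 10^-4) = 3.35.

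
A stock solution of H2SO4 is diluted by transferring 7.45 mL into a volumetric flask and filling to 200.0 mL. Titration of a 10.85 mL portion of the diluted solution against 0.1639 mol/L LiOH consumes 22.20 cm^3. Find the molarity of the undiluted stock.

4.50 M

n(LiOH) = 0.1639 x 0.02220 = 0.003639 mol.
n(H2SO4) in the aliquot = 0.003639 x 1/2 = 0.001819 mol.
[diluted H2SO4] = 0.001819 / 0.01085 = 0.1677 M.
Dilution factor = 200.0/7.450 = 26.85, so [stock] = 0.1677 x 26.85 = 4.50 M.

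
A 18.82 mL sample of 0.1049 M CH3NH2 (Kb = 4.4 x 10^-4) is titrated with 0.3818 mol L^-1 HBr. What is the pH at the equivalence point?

n(CH3NH2) = 0.1049 x 0.01882 = 0.001974 mol; V(HBr) at equivalence = 0.001974/0.3818 = 0.005171 L.
At equivalence the base is fully converted to CH3NH3+; total volume = 0.02399 L, so [CH3NH3+] = 0.001974/0.02399 = 0.08229 M.
Ka(CH3NH3+) = Kw/Kb = 1.0e-14 / 4.4 x 10^-4 = 2.27e-11.
[H^+] = sqrt(Ka x [CH3NH3+]) = sqrt(2.27e-11 x 0.08229) = 1.37e-6 M.
pH = -log(1.37e-6) = 5.86.

5.86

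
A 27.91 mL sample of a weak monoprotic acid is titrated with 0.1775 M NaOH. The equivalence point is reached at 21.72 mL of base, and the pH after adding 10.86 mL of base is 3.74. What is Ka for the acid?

1.8 x 10^-4

10.86 mL is half of the equivalence volume, so this is the half-equivalence point where [HA] = [A^-].
At half-equivalence pH = pKa, so pKa = 3.74.
Ka = 10^(-3.74) = 1.8 x 10^-4.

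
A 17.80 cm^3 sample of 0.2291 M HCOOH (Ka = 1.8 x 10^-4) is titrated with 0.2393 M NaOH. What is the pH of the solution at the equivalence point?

n(HCOOH) = 0.2291 x 0.01780 = 0.004078 mol; V(NaOH) at equivalence = 0.004078/0.2393 = 0.01704 L.
At equivalence all the acid is converted to HCOO-; total volume = 0.01780 + 0.01704 = 0.03484 L, so [HCOO-] = 0.004078/0.03484 = 0.1170 M.
Kb = Kw/Ka = 1.0e-14 / 1.8 x 10^-4 = 5.56e-11.
[OH^-] = sqrt(Kb x [HCOO-]) = sqrt(5.56e-11 x 0.1170) = 2.55e-6 M.
pOH = 5.59, so pH = 14.00 - 5.59 = 8.41.

8.41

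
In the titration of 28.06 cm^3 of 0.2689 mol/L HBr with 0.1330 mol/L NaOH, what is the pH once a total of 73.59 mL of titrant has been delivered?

12.34

n(acid) = 0.2689 x 0.02806 = 0.007545 mol; n(NaOH) added = 0.1330 x 0.07359 = 0.009787 mol.
Base is in excess by 0.009787 - 0.007545 = 0.002242 mol in a total volume of 0.1017 L.
[OH^-] = 0.002242/0.1017 = 0.02206 M, so pOH = 1.66 and pH = 14.00 - 1.66 = 12.34.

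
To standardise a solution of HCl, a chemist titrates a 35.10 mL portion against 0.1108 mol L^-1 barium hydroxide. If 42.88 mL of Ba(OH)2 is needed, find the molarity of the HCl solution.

n(Ba(OH)2) delivered = 0.1108 x 0.04288 = 0.004751 mol.
The reaction is 2 HCl + 1 Ba(OH)2, so n(HCl) = 0.004751 x 2/1 = 0.009502 mol.
[HCl] = 0.009502 mol / 0.03510 L = 0.271 M.

0.271 M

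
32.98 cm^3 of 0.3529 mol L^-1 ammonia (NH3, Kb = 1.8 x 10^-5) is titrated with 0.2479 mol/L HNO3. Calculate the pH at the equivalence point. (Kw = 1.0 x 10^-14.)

n(NH3) = 0.3529 x 0.03298 = 0.01164 mol; V(HNO3) at equivalence = 0.01164/0.2479 = 0.04695 L.
At equivalence the base is fully converted to NH4+; total volume = 0.07993 L, so [NH4+] = 0.01164/0.07993 = 0.1456 M.
Ka(NH4+) = Kw/Kb = 1.0e-14 / 1.8 x 10^-5 = 5.56e-10.
[H^+] = sqrt(Ka x [NH4+]) = sqrt(5.56e-10 x 0.1456) = 8.99e-6 M.
pH = -log(8.99e-6) = 5.05.

5.05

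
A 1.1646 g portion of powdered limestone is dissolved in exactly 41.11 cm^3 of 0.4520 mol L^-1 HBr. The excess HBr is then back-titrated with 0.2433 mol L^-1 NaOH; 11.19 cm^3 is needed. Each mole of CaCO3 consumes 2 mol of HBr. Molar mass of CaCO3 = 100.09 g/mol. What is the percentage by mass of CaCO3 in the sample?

68.1%

Total n(HBr) added = 0.4520 x 0.04111 = 0.01858 mol.
n(NaOH) used = 0.2433 x 0.01119 = 0.002723 mol, which equals the excess n(HBr).
So n(HBr) consumed by the sample = 0.01858 - 0.002723 = 0.01586 mol.
n(CaCO3) = 0.01586 / 2 = 0.007930 mol.
mass CaCO3 = 0.007930 x 100.09 = 0.7937 g, so %CaCO3 = 0.7937/1.1646 x 100 = 68.1%.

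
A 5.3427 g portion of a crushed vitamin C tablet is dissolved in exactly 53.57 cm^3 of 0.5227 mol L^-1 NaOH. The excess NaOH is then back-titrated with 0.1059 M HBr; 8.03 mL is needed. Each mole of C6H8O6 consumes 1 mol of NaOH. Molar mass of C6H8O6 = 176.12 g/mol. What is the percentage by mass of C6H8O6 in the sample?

Total n(NaOH) added = 0.5227 x 0.05357 = 0.02800 mol.
n(HBr) used = 0.1059 x 0.008030 = 0.0008504 mol, which equals the excess n(NaOH).
So n(NaOH) consumed by the sample = 0.02800 - 0.0008504 = 0.02715 mol.
n(C6H8O6) = 0.02715 / 1 = 0.02715 mol.
mass C6H8O6 = 0.02715 x 176.12 = 4.782 g, so %C6H8O6 = 4.782/5.3427 x 100 = 89.5%.

89.5%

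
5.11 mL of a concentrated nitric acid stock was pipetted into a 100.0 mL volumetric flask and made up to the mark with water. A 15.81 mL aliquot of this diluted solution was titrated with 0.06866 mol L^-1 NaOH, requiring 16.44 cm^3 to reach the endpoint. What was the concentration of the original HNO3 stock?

1.40 M

n(NaOH) = 0.06866 x 0.01644 = 0.001129 mol.
n(HNO3) in the aliquot = 0.001129 mol.
[diluted HNO3] = 0.001129 / 0.01581 = 0.07140 M.
Dilution factor = 100.0/5.110 = 19.57, so [stock] = 0.07140 x 19.57 = 1.40 M.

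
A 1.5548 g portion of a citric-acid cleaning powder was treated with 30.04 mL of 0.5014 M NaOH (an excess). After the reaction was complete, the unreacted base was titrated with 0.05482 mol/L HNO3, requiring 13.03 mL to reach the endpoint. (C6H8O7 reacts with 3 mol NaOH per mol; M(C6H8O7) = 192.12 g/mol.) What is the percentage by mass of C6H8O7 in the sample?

Total n(NaOH) added = 0.5014 x 0.03004 = 0.01506 mol.
n(HNO3) used = 0.05482 x 0.01303 = 0.0007143 mol, which equals the excess n(NaOH).
So n(NaOH) consumed by the sample = 0.01506 - 0.0007143 = 0.01435 mol.
n(C6H8O7) = 0.01435 / 3 = 0.004783 mol.
mass C6H8O7 = 0.004783 x 192.12 = 0.9188 g, so %C6H8O7 = 0.9188/1.5548 x 100 = 59.1%.

59.1%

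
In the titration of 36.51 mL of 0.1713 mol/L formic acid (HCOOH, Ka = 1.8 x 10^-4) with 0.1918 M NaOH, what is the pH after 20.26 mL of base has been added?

3.96

Initial n(HCOOH) = 0.1713 x 0.03651 = 0.006254 mol.
n(NaOH) added = 0.1918 x 0.02026 = 0.003886 mol, converting that many moles of HCOOH to HCOO-.
Remaining n(HCOOH) = 0.002368 mol; n(HCOO-) = 0.003886 mol.
By Henderson-Hasselbalch, pH = pKa + log([A^-]/[HA]) = 3.74 + log(0.003886/0.002368) = 3.74 + (+0.22) = 3.96.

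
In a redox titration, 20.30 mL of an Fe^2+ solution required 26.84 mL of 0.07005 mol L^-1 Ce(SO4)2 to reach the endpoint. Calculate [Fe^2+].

n(Ce(SO4)2) = 0.07005 x 0.02684 = 0.001880 mol.
From the balanced equation, 1 mol Ce(SO4)2 reacts with 1 mol Fe^2+, so n(Fe^2+) = 0.001880 x 1/1 = 0.001880 mol.
[Fe^2+] = 0.001880 / 0.02030 L = 0.0926 M.

0.0926 M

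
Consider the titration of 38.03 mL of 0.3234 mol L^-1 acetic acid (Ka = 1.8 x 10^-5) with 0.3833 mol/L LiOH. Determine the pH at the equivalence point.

n(CH3COOH) = 0.3234 x 0.03803 = 0.01230 mol; V(LiOH) at equivalence = 0.01230/0.3833 = 0.03209 L.
At equivalence all the acid is converted to CH3COO-; total volume = 0.03803 + 0.03209 = 0.07012 L, so [CH3COO-] = 0.01230/0.07012 = 0.1754 M.
Kb = Kw/Ka = 1.0e-14 / 1.8 x 10^-5 = 5.56e-10.
[OH^-] = sqrt(Kb x [CH3COO-]) = sqrt(5.56e-10 x 0.1754) = 9.87e-6 M.
pOH = 5.01, so pH = 14.00 - 5.01 = 8.99.

8.99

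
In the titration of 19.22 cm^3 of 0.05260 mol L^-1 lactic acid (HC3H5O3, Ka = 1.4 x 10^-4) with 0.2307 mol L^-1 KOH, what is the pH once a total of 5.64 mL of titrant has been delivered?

12.07

n(acid) = 0.05260 x 0.01922 = 0.001011 mol; n(KOH) added = 0.2307 x 0.005640 = 0.001301 mol.
Base is in excess by 0.001301 - 0.001011 = 0.0002902 mol in a total volume of 0.02486 L.
[OH^-] = 0.0002902/0.02486 = 0.01167 M, so pOH = 1.93 and pH = 14.00 - 1.93 = 12.07.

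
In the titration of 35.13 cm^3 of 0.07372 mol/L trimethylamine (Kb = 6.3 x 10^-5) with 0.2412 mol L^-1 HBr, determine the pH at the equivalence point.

5.52

n((CH3)3N) = 0.07372 x 0.03513 = 0.002590 mol; V(HBr) at equivalence = 0.002590/0.2412 = 0.01074 L.
At equivalence the base is fully converted to (CH3)3NH+; total volume = 0.04587 L, so [(CH3)3NH+] = 0.002590/0.04587 = 0.05646 M.
Ka((CH3)3NH+) = Kw/Kb = 1.0e-14 / 6.3 x 10^-5 = 1.59e-10.
[H^+] = sqrt(Ka x [(CH3)3NH+]) = sqrt(1.59e-10 x 0.05646) = 2.99e-6 M.
pH = -log(2.99e-6) = 5.52.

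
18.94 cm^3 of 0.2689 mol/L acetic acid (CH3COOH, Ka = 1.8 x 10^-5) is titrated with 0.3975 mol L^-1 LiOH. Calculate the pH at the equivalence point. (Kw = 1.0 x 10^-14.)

8.97

n(CH3COOH) = 0.2689 x 0.01894 = 0.005093 mol; V(LiOH) at equivalence = 0.005093/0.3975 = 0.01281 L.
At equivalence all the acid is converted to CH3COO-; total volume = 0.01894 + 0.01281 = 0.03175 L, so [CH3COO-] = 0.005093/0.03175 = 0.1604 M.
Kb = Kw/Ka = 1.0e-14 / 1.8 x 10^-5 = 5.56e-10.
[OH^-] = sqrt(Kb x [CH3COO-]) = sqrt(5.56e-10 x 0.1604) = 9.44e-6 M.
pOH = 5.03, so pH = 14.00 - 5.03 = 8.97.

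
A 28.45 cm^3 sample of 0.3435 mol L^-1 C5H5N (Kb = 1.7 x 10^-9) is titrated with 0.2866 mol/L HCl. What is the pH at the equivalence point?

n(C5H5N) = 0.3435 x 0.02845 = 0.009773 mol; V(HCl) at equivalence = 0.009773/0.2866 = 0.03410 L.
At equivalence the base is fully converted to C5H5NH+; total volume = 0.06255 L, so [C5H5NH+] = 0.009773/0.06255 = 0.1562 M.
Ka(C5H5NH+) = Kw/Kb = 1.0e-14 / 1.7 x 10^-9 = 5.88e-6.
[H^+] = sqrt(Ka x [C5H5NH+]) = sqrt(5.88e-6 x 0.1562) = 0.000959 M.
pH = -log(0.000959) = 3.02.

3.02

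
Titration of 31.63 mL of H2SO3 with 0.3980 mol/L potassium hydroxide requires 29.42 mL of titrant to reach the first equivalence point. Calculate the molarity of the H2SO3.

n(KOH) = 0.3980 x 0.02942 = 0.01171 mol.
At the first equivalence point, 1 mol OH^- react per mol H2SO3, so n(H2SO3) = 0.01171 / 1 = 0.01171 mol.
[H2SO3] = 0.01171 / 0.03163 L = 0.370 M.

0.370 M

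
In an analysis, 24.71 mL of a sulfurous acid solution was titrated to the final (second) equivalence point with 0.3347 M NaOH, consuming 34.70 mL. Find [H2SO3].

0.235 M

n(NaOH) = 0.3347 x 0.03470 = 0.01161 mol.
At the final (second) equivalence point, 2 mol OH^- react per mol H2SO3, so n(H2SO3) = 0.01161 / 2 = 0.005807 mol.
[H2SO3] = 0.005807 / 0.02471 L = 0.235 M.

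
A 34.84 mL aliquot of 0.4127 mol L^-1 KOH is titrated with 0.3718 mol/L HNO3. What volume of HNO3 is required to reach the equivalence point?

38.7 mL

n(KOH) = 0.4127 mol/L x 0.03484 L = 0.01438 mol.
At equivalence n(HNO3) = n(KOH) = 0.01438 mol.
V(HNO3) = 0.01438 / 0.3718 = 0.03867 L = 38.7 mL.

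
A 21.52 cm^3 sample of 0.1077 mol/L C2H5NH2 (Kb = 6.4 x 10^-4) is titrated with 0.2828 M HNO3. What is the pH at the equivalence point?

n(C2H5NH2) = 0.1077 x 0.02152 = 0.002318 mol; V(HNO3) at equivalence = 0.002318/0.2828 = 0.008196 L.
At equivalence the base is fully converted to C2H5NH3+; total volume = 0.02972 L, so [C2H5NH3+] = 0.002318/0.02972 = 0.07800 M.
Ka(C2H5NH3+) = Kw/Kb = 1.0e-14 / 6.4 x 10^-4 = 1.56e-11.
[H^+] = sqrt(Ka x [C2H5NH3+]) = sqrt(1.56e-11 x 0.07800) = 1.10e-6 M.
pH = -log(1.10e-6) = 5.96.

5.96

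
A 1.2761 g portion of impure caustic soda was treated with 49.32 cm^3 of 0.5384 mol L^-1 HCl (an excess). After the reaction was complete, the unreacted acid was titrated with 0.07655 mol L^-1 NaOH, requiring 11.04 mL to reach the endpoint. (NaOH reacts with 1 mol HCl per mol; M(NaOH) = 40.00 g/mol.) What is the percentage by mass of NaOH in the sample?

80.6%

Total n(HCl) added = 0.5384 x 0.04932 = 0.02655 mol.
n(NaOH) used = 0.07655 x 0.01104 = 0.0008451 mol, which equals the excess n(HCl).
So n(HCl) consumed by the sample = 0.02655 - 0.0008451 = 0.02571 mol.
n(NaOH) = 0.02571 / 1 = 0.02571 mol.
mass NaOH = 0.02571 x 40.00 = 1.028 g, so %NaOH = 1.028/1.2761 x 100 = 80.6%.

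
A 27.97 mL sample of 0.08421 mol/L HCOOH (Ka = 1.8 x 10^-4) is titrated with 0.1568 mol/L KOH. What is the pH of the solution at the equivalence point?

n(HCOOH) = 0.08421 x 0.02797 = 0.002355 mol; V(KOH) at equivalence = 0.002355/0.1568 = 0.01502 L.
At equivalence all the acid is converted to HCOO-; total volume = 0.02797 + 0.01502 = 0.04299 L, so [HCOO-] = 0.002355/0.04299 = 0.05479 M.
Kb = Kw/Ka = 1.0e-14 / 1.8 x 10^-4 = 5.56e-11.
[OH^-] = sqrt(Kb x [HCOO-]) = sqrt(5.56e-11 x 0.05479) = 1.74e-6 M.
pOH = 5.76, so pH = 14.00 - 5.76 = 8.24.

8.24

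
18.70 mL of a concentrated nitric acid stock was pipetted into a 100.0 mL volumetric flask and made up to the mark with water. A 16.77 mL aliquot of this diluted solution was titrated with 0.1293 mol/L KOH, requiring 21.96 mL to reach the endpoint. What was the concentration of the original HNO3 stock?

0.905 M

n(KOH) = 0.1293 x 0.02196 = 0.002839 mol.
n(HNO3) in the aliquot = 0.002839 mol.
[diluted HNO3] = 0.002839 / 0.01677 = 0.1693 M.
Dilution factor = 100.0/18.70 = 5.348, so [stock] = 0.1693 x 5.348 = 0.905 M.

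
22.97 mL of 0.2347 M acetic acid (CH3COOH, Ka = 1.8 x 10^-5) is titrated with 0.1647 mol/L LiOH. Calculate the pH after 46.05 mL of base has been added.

n(acid) = 0.2347 x 0.02297 = 0.005391 mol; n(LiOH) added = 0.1647 x 0.04605 = 0.007584 mol.
Base is in excess by 0.007584 - 0.005391 = 0.002193 mol in a total volume of 0.06902 L.
[OH^-] = 0.002193/0.06902 = 0.03178 M, so pOH = 1.50 and pH = 14.00 - 1.50 = 12.50.

12.50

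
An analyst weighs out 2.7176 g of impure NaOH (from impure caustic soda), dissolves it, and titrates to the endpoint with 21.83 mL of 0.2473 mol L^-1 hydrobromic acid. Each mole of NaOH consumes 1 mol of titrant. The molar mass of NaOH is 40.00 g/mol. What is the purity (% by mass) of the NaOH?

7.95%

n(HBr) = 0.2473 x 0.02183 = 0.005399 mol.
n(NaOH) = 0.005399 / 1 = 0.005399 mol.
mass of NaOH = 0.005399 x 40.00 = 0.2159 g.
% purity = 0.2159 / 2.7176 x 100 = 7.95%.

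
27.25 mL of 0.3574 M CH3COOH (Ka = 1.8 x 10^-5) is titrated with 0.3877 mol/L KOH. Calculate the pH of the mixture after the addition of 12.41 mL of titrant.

4.73

Initial n(CH3COOH) = 0.3574 x 0.02725 = 0.009739 mol.
n(KOH) added = 0.3877 x 0.01241 = 0.004811 mol, converting that many moles of CH3COOH to CH3COO-.
Remaining n(CH3COOH) = 0.004928 mol; n(CH3COO-) = 0.004811 mol.
By Henderson-Hasselbalch, pH = pKa + log([A^-]/[HA]) = 4.74 + log(0.004811/0.004928) = 4.74 + (-0.01) = 4.73.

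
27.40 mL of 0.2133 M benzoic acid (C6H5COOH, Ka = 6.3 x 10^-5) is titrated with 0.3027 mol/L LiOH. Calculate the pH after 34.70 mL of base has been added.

12.88

n(acid) = 0.2133 x 0.02740 = 0.005844 mol; n(LiOH) added = 0.3027 x 0.03470 = 0.01050 mol.
Base is in excess by 0.01050 - 0.005844 = 0.004659 mol in a total volume of 0.06210 L.
[OH^-] = 0.004659/0.06210 = 0.07503 M, so pOH = 1.12 and pH = 14.00 - 1.12 = 12.88.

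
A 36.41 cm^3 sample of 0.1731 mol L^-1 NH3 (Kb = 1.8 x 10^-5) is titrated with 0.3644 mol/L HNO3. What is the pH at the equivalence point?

n(NH3) = 0.1731 x 0.03641 = 0.006303 mol; V(HNO3) at equivalence = 0.006303/0.3644 = 0.01730 L.
At equivalence the base is fully converted to NH4+; total volume = 0.05371 L, so [NH4+] = 0.006303/0.05371 = 0.1174 M.
Ka(NH4+) = Kw/Kb = 1.0e-14 / 1.8 x 10^-5 = 5.56e-10.
[H^+] = sqrt(Ka x [NH4+]) = sqrt(5.56e-10 x 0.1174) = 8.07e-6 M.
pH = -log(8.07e-6) = 5.09.

5.09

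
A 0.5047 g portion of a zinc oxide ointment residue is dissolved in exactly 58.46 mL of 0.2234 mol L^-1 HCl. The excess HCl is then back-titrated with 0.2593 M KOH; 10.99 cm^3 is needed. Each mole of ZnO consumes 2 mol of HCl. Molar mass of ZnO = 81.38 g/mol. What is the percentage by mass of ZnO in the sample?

Total n(HCl) added = 0.2234 x 0.05846 = 0.01306 mol.
n(KOH) used = 0.2593 x 0.01099 = 0.002850 mol, which equals the excess n(HCl).
So n(HCl) consumed by the sample = 0.01306 - 0.002850 = 0.01021 mol.
n(ZnO) = 0.01021 / 2 = 0.005105 mol.
mass ZnO = 0.005105 x 81.38 = 0.4155 g, so %ZnO = 0.4155/0.5047 x 100 = 82.3%.

82.3%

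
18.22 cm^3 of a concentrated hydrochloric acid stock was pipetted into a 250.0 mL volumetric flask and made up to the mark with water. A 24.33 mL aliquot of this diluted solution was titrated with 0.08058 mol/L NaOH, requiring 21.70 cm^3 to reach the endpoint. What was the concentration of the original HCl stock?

0.986 M

n(NaOH) = 0.08058 x 0.02170 = 0.001749 mol.
n(HCl) in the aliquot = 0.001749 mol.
[diluted HCl] = 0.001749 / 0.02433 = 0.07187 M.
Dilution factor = 250.0/18.22 = 13.72, so [stock] = 0.07187 x 13.72 = 0.986 M.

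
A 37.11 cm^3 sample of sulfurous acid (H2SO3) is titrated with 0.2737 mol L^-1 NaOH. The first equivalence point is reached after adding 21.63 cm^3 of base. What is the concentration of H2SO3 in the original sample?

n(NaOH) = 0.2737 x 0.02163 = 0.005920 mol.
At the first equivalence point, 1 mol OH^- react per mol H2SO3, so n(H2SO3) = 0.005920 / 1 = 0.005920 mol.
[H2SO3] = 0.005920 / 0.03711 L = 0.160 M.

0.160 M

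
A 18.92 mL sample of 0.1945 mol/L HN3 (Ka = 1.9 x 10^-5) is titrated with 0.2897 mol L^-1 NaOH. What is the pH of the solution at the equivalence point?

8.89

n(HN3) = 0.1945 x 0.01892 = 0.003680 mol; V(NaOH) at equivalence = 0.003680/0.2897 = 0.01270 L.
At equivalence all the acid is converted to N3-; total volume = 0.01892 + 0.01270 = 0.03162 L, so [N3-] = 0.003680/0.03162 = 0.1164 M.
Kb = Kw/Ka = 1.0e-14 / 1.9 x 10^-5 = 5.26e-10.
[OH^-] = sqrt(Kb x [N3-]) = sqrt(5.26e-10 x 0.1164) = 7.83e-6 M.
pOH = 5.11, so pH = 14.00 - 5.11 = 8.89.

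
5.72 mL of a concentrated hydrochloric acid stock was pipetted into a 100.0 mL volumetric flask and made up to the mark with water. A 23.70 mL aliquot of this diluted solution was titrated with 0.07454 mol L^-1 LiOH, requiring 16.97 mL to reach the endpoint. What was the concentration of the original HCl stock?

0.933 M

n(LiOH) = 0.07454 x 0.01697 = 0.001265 mol.
n(HCl) in the aliquot = 0.001265 mol.
[diluted HCl] = 0.001265 / 0.02370 = 0.05337 M.
Dilution factor = 100.0/5.720 = 17.48, so [stock] = 0.05337 x 17.48 = 0.933 M.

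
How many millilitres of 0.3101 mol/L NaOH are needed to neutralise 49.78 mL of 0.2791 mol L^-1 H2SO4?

n(H2SO4) = 0.2791 mol/L x 0.04978 L = 0.01389 mol.
The neutralisation is 1 H2SO4 : 2 NaOH, so n(NaOH) = 0.01389 x 2/1 = 0.02779 mol.
V(NaOH) = 0.02779 / 0.3101 = 0.08961 L = 89.6 mL.

89.6 mL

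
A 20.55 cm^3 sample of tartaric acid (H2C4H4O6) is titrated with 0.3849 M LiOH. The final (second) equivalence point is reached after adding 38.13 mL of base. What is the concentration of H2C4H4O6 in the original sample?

0.357 M

n(LiOH) = 0.3849 x 0.03813 = 0.01468 mol.
At the final (second) equivalence point, 2 mol OH^- react per mol H2C4H4O6, so n(H2C4H4O6) = 0.01468 / 2 = 0.007338 mol.
[H2C4H4O6] = 0.007338 / 0.02055 L = 0.357 M.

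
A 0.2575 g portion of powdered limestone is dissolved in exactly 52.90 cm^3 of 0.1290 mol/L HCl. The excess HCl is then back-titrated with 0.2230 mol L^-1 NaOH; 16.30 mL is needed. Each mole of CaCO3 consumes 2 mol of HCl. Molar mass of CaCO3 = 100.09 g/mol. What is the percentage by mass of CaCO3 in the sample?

62.0%

Total n(HCl) added = 0.1290 x 0.05290 = 0.006824 mol.
n(NaOH) used = 0.2230 x 0.01630 = 0.003635 mol, which equals the excess n(HCl).
So n(HCl) consumed by the sample = 0.006824 - 0.003635 = 0.003189 mol.
n(CaCO3) = 0.003189 / 2 = 0.001595 mol.
mass CaCO3 = 0.001595 x 100.09 = 0.1596 g, so %CaCO3 = 0.1596/0.2575 x 100 = 62.0%.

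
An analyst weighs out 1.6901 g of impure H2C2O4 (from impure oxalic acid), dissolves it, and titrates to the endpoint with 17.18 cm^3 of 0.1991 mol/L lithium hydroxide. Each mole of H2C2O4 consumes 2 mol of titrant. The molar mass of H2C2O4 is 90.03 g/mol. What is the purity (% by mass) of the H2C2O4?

9.11%

n(LiOH) = 0.1991 x 0.01718 = 0.003421 mol.
n(H2C2O4) = 0.003421 / 2 = 0.001710 mol.
mass of H2C2O4 = 0.001710 x 90.03 = 0.1540 g.
% purity = 0.1540 / 1.6901 x 100 = 9.11%.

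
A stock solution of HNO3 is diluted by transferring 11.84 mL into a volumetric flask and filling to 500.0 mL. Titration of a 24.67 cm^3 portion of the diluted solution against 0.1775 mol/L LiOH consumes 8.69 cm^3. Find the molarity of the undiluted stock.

n(LiOH) = 0.1775 x 0.008690 = 0.001542 mol.
n(HNO3) in the aliquot = 0.001542 mol.
[diluted HNO3] = 0.001542 / 0.02467 = 0.06252 M.
Dilution factor = 500.0/11.84 = 42.23, so [stock] = 0.06252 x 42.23 = 2.64 M.

2.64 M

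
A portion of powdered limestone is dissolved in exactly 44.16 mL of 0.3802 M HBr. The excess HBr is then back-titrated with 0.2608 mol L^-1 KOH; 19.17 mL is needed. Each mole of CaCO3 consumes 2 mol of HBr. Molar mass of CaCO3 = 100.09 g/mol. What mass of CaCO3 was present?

0.590 g

Total n(HBr) added = 0.3802 x 0.04416 = 0.01679 mol.
n(KOH) used = 0.2608 x 0.01917 = 0.005000 mol, which equals the excess n(HBr).
So n(HBr) consumed by the sample = 0.01679 - 0.005000 = 0.01179 mol.
n(CaCO3) = 0.01179 / 2 = 0.005895 mol.
mass = 0.005895 mol x 100.09 g/mol = 0.590 g.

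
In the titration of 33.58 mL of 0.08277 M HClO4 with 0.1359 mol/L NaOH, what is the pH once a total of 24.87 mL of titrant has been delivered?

12.01

n(acid) = 0.08277 x 0.03358 = 0.002779 mol; n(NaOH) added = 0.1359 x 0.02487 = 0.003380 mol.
Base is in excess by 0.003380 - 0.002779 = 0.0006004 mol in a total volume of 0.05845 L.
[OH^-] = 0.0006004/0.05845 = 0.01027 M, so pOH = 1.99 and pH = 14.00 - 1.99 = 12.01.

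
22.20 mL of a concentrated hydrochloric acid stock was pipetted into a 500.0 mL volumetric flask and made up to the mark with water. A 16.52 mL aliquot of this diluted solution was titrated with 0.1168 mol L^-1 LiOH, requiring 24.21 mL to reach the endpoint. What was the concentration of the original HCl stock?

3.86 M

n(LiOH) = 0.1168 x 0.02421 = 0.002828 mol.
n(HCl) in the aliquot = 0.002828 mol.
[diluted HCl] = 0.002828 / 0.01652 = 0.1712 M.
Dilution factor = 500.0/22.20 = 22.52, so [stock] = 0.1712 x 22.52 = 3.86 M.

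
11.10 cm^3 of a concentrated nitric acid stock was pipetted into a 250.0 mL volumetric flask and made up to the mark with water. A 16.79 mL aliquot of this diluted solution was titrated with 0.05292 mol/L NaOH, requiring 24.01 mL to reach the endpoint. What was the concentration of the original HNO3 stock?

1.70 M

n(NaOH) = 0.05292 x 0.02401 = 0.001271 mol.
n(HNO3) in the aliquot = 0.001271 mol.
[diluted HNO3] = 0.001271 / 0.01679 = 0.07568 M.
Dilution factor = 250.0/11.10 = 22.52, so [stock] = 0.07568 x 22.52 = 1.70 M.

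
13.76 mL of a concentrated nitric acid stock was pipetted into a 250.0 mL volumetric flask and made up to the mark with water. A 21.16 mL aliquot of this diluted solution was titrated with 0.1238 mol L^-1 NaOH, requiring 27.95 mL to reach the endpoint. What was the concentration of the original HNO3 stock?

2.97 M

n(NaOH) = 0.1238 x 0.02795 = 0.003460 mol.
n(HNO3) in the aliquot = 0.003460 mol.
[diluted HNO3] = 0.003460 / 0.02116 = 0.1635 M.
Dilution factor = 250.0/13.76 = 18.17, so [stock] = 0.1635 x 18.17 = 2.97 M.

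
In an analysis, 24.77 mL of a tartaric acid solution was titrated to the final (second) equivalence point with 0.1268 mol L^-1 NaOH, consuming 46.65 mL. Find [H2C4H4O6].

n(NaOH) = 0.1268 x 0.04665 = 0.005915 mol.
At the final (second) equivalence point, 2 mol OH^- react per mol H2C4H4O6, so n(H2C4H4O6) = 0.005915 / 2 = 0.002958 mol.
[H2C4H4O6] = 0.002958 / 0.02477 L = 0.119 M.

0.119 M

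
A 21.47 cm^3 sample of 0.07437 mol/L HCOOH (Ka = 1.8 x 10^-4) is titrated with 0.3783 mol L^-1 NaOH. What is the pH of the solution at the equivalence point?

n(HCOOH) = 0.07437 x 0.02147 = 0.001597 mol; V(NaOH) at equivalence = 0.001597/0.3783 = 0.004221 L.
At equivalence all the acid is converted to HCOO-; total volume = 0.02147 + 0.004221 = 0.02569 L, so [HCOO-] = 0.001597/0.02569 = 0.06215 M.
Kb = Kw/Ka = 1.0e-14 / 1.8 x 10^-4 = 5.56e-11.
[OH^-] = sqrt(Kb x [HCOO-]) = sqrt(5.56e-11 x 0.06215) = 1.86e-6 M.
pOH = 5.73, so pH = 14.00 - 5.73 = 8.27.

8.27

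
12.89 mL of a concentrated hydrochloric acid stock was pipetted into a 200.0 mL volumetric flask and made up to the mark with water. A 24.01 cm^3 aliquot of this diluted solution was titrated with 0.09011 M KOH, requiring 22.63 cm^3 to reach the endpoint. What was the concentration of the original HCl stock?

1.32 M

n(KOH) = 0.09011 x 0.02263 = 0.002039 mol.
n(HCl) in the aliquot = 0.002039 mol.
[diluted HCl] = 0.002039 / 0.02401 = 0.08493 M.
Dilution factor = 200.0/12.89 = 15.52, so [stock] = 0.08493 x 15.52 = 1.32 M.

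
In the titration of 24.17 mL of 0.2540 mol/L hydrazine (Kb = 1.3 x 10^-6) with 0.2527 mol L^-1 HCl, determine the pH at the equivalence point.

n(N2H4) = 0.2540 x 0.02417 = 0.006139 mol; V(HCl) at equivalence = 0.006139/0.2527 = 0.02429 L.
At equivalence the base is fully converted to N2H5+; total volume = 0.04846 L, so [N2H5+] = 0.006139/0.04846 = 0.1267 M.
Ka(N2H5+) = Kw/Kb = 1.0e-14 / 1.3 x 10^-6 = 7.69e-9.
[H^+] = sqrt(Ka x [N2H5+]) = sqrt(7.69e-9 x 0.1267) = 3.12e-5 M.
pH = -log(3.12e-5) = 4.51.

4.51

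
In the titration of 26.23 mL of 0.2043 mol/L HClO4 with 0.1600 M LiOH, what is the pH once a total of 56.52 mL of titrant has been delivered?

12.65

n(acid) = 0.2043 x 0.02623 = 0.005359 mol; n(LiOH) added = 0.1600 x 0.05652 = 0.009043 mol.
Base is in excess by 0.009043 - 0.005359 = 0.003684 mol in a total volume of 0.08275 L.
[OH^-] = 0.003684/0.08275 = 0.04452 M, so pOH = 1.35 and pH = 14.00 - 1.35 = 12.65.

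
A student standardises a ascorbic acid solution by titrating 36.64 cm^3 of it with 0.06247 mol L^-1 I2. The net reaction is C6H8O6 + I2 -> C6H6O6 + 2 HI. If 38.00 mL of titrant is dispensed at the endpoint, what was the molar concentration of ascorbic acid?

n(I2) = 0.06247 x 0.03800 = 0.002374 mol.
From the balanced equation, 1 mol I2 reacts with 1 mol ascorbic acid, so n(ascorbic acid) = 0.002374 x 1/1 = 0.002374 mol.
[ascorbic acid] = 0.002374 / 0.03664 L = 0.0648 M.

0.0648 M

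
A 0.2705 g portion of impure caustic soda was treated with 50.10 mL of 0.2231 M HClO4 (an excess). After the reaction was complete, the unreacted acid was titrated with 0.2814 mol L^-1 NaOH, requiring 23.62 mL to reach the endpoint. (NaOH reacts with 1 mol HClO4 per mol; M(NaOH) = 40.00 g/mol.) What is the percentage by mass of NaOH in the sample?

Total n(HClO4) added = 0.2231 x 0.05010 = 0.01118 mol.
n(NaOH) used = 0.2814 x 0.02362 = 0.006647 mol, which equals the excess n(HClO4).
So n(HClO4) consumed by the sample = 0.01118 - 0.006647 = 0.004531 mol.
n(NaOH) = 0.004531 / 1 = 0.004531 mol.
mass NaOH = 0.004531 x 40.00 = 0.1812 g, so %NaOH = 0.1812/0.2705 x 100 = 67.0%.

67.0%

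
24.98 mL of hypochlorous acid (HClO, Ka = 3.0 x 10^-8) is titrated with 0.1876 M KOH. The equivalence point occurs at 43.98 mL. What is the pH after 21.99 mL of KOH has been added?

21.99 mL is exactly half the equivalence volume (43.98/2), i.e. the half-equivalence point.
There, n(HA) = n(A^-), so pH = pKa = -log(3.0 x 10^-8) = 7.52.

7.52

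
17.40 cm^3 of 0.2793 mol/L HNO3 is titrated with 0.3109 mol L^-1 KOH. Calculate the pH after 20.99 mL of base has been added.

12.64

n(acid) = 0.2793 x 0.01740 = 0.004860 mol; n(KOH) added = 0.3109 x 0.02099 = 0.006526 mol.
Base is in excess by 0.006526 - 0.004860 = 0.001666 mol in a total volume of 0.03839 L.
[OH^-] = 0.001666/0.03839 = 0.04340 M, so pOH = 1.36 and pH = 14.00 - 1.36 = 12.64.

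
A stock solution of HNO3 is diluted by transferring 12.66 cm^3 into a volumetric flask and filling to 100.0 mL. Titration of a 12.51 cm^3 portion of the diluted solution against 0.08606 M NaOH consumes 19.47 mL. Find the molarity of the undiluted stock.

1.06 M

n(NaOH) = 0.08606 x 0.01947 = 0.001676 mol.
n(HNO3) in the aliquot = 0.001676 mol.
[diluted HNO3] = 0.001676 / 0.01251 = 0.1339 M.
Dilution factor = 100.0/12.66 = 7.899, so [stock] = 0.1339 x 7.899 = 1.06 M.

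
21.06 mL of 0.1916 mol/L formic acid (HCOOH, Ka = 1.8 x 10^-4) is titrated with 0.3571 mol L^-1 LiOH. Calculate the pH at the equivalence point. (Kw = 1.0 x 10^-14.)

8.42

n(HCOOH) = 0.1916 x 0.02106 = 0.004035 mol; V(LiOH) at equivalence = 0.004035/0.3571 = 0.01130 L.
At equivalence all the acid is converted to HCOO-; total volume = 0.02106 + 0.01130 = 0.03236 L, so [HCOO-] = 0.004035/0.03236 = 0.1247 M.
Kb = Kw/Ka = 1.0e-14 / 1.8 x 10^-4 = 5.56e-11.
[OH^-] = sqrt(Kb x [HCOO-]) = sqrt(5.56e-11 x 0.1247) = 2.63e-6 M.
pOH = 5.58, so pH = 14.00 - 5.58 = 8.42.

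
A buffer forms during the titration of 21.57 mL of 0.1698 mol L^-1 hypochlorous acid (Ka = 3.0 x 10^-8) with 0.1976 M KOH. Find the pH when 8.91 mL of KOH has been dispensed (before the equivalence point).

7.49

Initial n(HClO) = 0.1698 x 0.02157 = 0.003663 mol.
n(KOH) added = 0.1976 x 0.008910 = 0.001761 mol, converting that many moles of HClO to ClO-.
Remaining n(HClO) = 0.001902 mol; n(ClO-) = 0.001761 mol.
By Henderson-Hasselbalch, pH = pKa + log([A^-]/[HA]) = 7.52 + log(0.001761/0.001902) = 7.52 + (-0.03) = 7.49.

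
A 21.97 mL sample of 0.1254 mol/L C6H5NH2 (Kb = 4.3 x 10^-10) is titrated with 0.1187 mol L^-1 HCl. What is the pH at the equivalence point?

n(C6H5NH2) = 0.1254 x 0.02197 = 0.002755 mol; V(HCl) at equivalence = 0.002755/0.1187 = 0.02321 L.
At equivalence the base is fully converted to C6H5NH3+; total volume = 0.04518 L, so [C6H5NH3+] = 0.002755/0.04518 = 0.06098 M.
Ka(C6H5NH3+) = Kw/Kb = 1.0e-14 / 4.3 x 10^-10 = 2.33e-5.
[H^+] = sqrt(Ka x [C6H5NH3+]) = sqrt(2.33e-5 x 0.06098) = 0.00119 M.
pH = -log(0.00119) = 2.92.

2.92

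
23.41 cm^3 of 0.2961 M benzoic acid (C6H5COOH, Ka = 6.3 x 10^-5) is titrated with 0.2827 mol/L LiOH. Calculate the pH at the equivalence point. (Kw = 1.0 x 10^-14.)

n(C6H5COOH) = 0.2961 x 0.02341 = 0.006932 mol; V(LiOH) at equivalence = 0.006932/0.2827 = 0.02452 L.
At equivalence all the acid is converted to C6H5COO-; total volume = 0.02341 + 0.02452 = 0.04793 L, so [C6H5COO-] = 0.006932/0.04793 = 0.1446 M.
Kb = Kw/Ka = 1.0e-14 / 6.3 x 10^-5 = 1.59e-10.
[OH^-] = sqrt(Kb x [C6H5COO-]) = sqrt(1.59e-10 x 0.1446) = 4.79e-6 M.
pOH = 5.32, so pH = 14.00 - 5.32 = 8.68.

8.68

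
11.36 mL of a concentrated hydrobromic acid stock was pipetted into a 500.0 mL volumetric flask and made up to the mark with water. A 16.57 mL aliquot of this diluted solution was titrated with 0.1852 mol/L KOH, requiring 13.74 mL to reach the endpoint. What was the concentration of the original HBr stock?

6.76 M

n(KOH) = 0.1852 x 0.01374 = 0.002545 mol.
n(HBr) in the aliquot = 0.002545 mol.
[diluted HBr] = 0.002545 / 0.01657 = 0.1536 M.
Dilution factor = 500.0/11.36 = 44.01, so [stock] = 0.1536 x 44.01 = 6.76 M.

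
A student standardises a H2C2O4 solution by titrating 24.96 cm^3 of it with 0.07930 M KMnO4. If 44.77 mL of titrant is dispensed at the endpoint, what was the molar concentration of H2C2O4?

0.356 M

n(KMnO4) = 0.07930 x 0.04477 = 0.003550 mol.
From the balanced equation, 2 mol KMnO4 reacts with 5 mol H2C2O4, so n(H2C2O4) = 0.003550 x 5/2 = 0.008876 mol.
[H2C2O4] = 0.008876 / 0.02496 L = 0.356 M.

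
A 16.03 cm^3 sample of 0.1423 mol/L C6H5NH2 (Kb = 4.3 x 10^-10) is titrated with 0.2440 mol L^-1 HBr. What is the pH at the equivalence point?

n(C6H5NH2) = 0.1423 x 0.01603 = 0.002281 mol; V(HBr) at equivalence = 0.002281/0.2440 = 0.009349 L.
At equivalence the base is fully converted to C6H5NH3+; total volume = 0.02538 L, so [C6H5NH3+] = 0.002281/0.02538 = 0.08988 M.
Ka(C6H5NH3+) = Kw/Kb = 1.0e-14 / 4.3 x 10^-10 = 2.33e-5.
[H^+] = sqrt(Ka x [C6H5NH3+]) = sqrt(2.33e-5 x 0.08988) = 0.00145 M.
pH = -log(0.00145) = 2.84.

2.84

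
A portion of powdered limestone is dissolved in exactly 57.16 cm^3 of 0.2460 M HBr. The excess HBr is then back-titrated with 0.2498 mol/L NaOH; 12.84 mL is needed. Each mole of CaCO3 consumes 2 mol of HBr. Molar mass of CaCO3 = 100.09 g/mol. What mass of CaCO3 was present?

0.543 g

Total n(HBr) added = 0.2460 x 0.05716 = 0.01406 mol.
n(NaOH) used = 0.2498 x 0.01284 = 0.003207 mol, which equals the excess n(HBr).
So n(HBr) consumed by the sample = 0.01406 - 0.003207 = 0.01085 mol.
n(CaCO3) = 0.01085 / 2 = 0.005427 mol.
mass = 0.005427 mol x 100.09 g/mol = 0.543 g.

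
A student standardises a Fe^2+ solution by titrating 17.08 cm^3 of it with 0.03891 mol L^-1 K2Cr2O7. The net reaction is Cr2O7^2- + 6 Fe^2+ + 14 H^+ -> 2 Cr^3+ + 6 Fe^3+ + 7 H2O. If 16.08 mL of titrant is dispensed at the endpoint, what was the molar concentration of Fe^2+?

n(K2Cr2O7) = 0.03891 x 0.01608 = 0.0006257 mol.
From the balanced equation, 1 mol K2Cr2O7 reacts with 6 mol Fe^2+, so n(Fe^2+) = 0.0006257 x 6/1 = 0.003754 mol.
[Fe^2+] = 0.003754 / 0.01708 L = 0.220 M.

0.220 M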